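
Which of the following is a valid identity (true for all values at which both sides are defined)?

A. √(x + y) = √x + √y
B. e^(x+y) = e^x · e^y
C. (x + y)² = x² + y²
A: fails at (1, 5) — LHS = √(6) ≈ 2.449, RHS = 1 + √(5) ≈ 3.236.
B: holds — e.g. at (2, 3), both sides equal e^5 ≈ 148.4.
C: fails at (6, 7) — LHS = 169, RHS = 85.

Answer: B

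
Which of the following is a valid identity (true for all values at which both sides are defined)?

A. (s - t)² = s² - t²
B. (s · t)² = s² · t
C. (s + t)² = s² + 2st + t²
C

A: fails at (1, 3) — LHS = 4, RHS = -8.
B: fails at (1, 5) — LHS = 25, RHS = 5.
C: holds — e.g. at (3, 7), both sides equal 100.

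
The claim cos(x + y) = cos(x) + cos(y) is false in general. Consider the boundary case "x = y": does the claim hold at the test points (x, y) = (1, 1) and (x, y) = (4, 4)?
At (1, 1): LHS = cos(2) ≈ -0.4161 ≠ RHS = 2·cos(1) ≈ 1.081
At (4, 4): LHS = cos(8) ≈ -0.1455 ≠ RHS = 2·cos(4) ≈ -1.307

Answer: No, fails at both test points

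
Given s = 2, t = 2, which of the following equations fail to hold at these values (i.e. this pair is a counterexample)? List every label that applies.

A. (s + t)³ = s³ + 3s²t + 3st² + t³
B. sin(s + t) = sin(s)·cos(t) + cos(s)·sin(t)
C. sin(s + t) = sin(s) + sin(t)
Evaluating each claim at the given values:
A. LHS = 64, RHS = 64 → holds here (LHS = RHS)
B. LHS = sin(4) ≈ -0.7568, RHS = 2·sin(2)·cos(2) ≈ -0.7568 → holds here (LHS = RHS)
C. LHS = sin(4) ≈ -0.7568, RHS = 2·sin(2) ≈ 1.819 → fails here (LHS ≠ RHS)

Answer: C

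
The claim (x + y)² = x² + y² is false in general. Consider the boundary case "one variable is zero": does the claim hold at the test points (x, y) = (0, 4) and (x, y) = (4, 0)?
Yes, holds at both test points

At (0, 4): LHS = 16, RHS = 16 → equal
At (4, 0): LHS = 16, RHS = 16 → equal

So the claim does hold at both of these boundary points, even though it is not an identity.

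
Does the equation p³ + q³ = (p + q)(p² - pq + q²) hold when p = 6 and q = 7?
Holds

Substituting p = 6, q = 7:

LHS = 6³ + 7³ = 559
RHS = (6 + 7)(6² - 6·7 + 7²) = 559

LHS = RHS, so the equation holds at this point.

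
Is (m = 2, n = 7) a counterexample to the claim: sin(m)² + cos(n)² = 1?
Substituting m = 2, n = 7:
LHS = sin(2)² + cos(7)² ≈ 1.395
RHS = 1

Since LHS ≠ RHS, this pair disproves the claim.

Answer: Yes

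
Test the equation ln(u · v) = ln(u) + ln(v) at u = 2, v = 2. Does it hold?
Holds

Substituting u = 2, v = 2:

LHS = ln(2 · 2) = ln(4) ≈ 1.386
RHS = ln(2) + ln(2) = 2·ln(2) ≈ 1.386

LHS = RHS, so the equation holds at this point.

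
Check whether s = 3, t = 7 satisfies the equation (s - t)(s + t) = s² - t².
Substituting s = 3, t = 7:

LHS = (3 - 7)(3 + 7) = -40
RHS = 3² - 7² = -40

LHS = RHS, so the equation holds at this point.

Answer: Holds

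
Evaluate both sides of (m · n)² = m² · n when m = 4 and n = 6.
LHS = (4 · 6)² = 576
RHS = 4² · 6 = 96

LHS ≠ RHS, so the equation does not hold here.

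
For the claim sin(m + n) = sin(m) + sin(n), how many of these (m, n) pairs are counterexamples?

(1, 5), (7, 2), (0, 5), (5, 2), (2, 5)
4

Testing each pair:
(1, 5): LHS = sin(6) ≈ -0.2794, RHS = sin(5) + sin(1) ≈ -0.1175 → counterexample
(7, 2): LHS = sin(9) ≈ 0.4121, RHS = sin(7) + sin(2) ≈ 1.566 → counterexample
(0, 5): LHS = sin(5) ≈ -0.9589, RHS = sin(5) ≈ -0.9589 → satisfies claim
(5, 2): LHS = sin(7) ≈ 0.657, RHS = sin(5) + sin(2) ≈ -0.04963 → counterexample
(2, 5): LHS = sin(7) ≈ 0.657, RHS = sin(5) + sin(2) ≈ -0.04963 → counterexample

That makes 4 counterexamples.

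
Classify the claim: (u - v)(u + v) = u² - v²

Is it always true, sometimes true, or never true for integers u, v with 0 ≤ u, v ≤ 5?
Always true

The identity holds for every pair in the range. For instance at (u, v) = (5, 2): both sides equal 21.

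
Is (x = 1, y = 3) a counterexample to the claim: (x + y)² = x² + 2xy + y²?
No

Substituting x = 1, y = 3:
LHS = (1 + 3)² = 16
RHS = 1² + 2·1·3 + 3² = 16

The sides agree, so this pair does not disprove the claim.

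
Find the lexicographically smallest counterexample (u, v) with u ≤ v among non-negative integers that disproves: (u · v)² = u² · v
At (1, 1): both sides equal 1, so it holds there.

Substituting (1, 2) into the claim:
LHS = (1 · 2)² = 4
RHS = 1² · 2 = 2

Since LHS ≠ RHS, this pair disproves the claim, and no lexicographically smaller pair (u ≤ v, non-negative integers) does.

For instance (5, 7) is also a counterexample (LHS = 1225, RHS = 175), but it's lexicographically larger.

Answer: (u, v) = (1, 2)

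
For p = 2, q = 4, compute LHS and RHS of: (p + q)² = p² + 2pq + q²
LHS = (2 + 4)² = 36
RHS = 2² + 2·2·4 + 4² = 36

LHS = RHS: the two sides agree.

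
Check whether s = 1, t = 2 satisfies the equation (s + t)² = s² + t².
Fails

Substituting s = 1, t = 2:

LHS = (1 + 2)² = 9
RHS = 1² + 2² = 5

LHS ≠ RHS, so the equation does not hold at this point.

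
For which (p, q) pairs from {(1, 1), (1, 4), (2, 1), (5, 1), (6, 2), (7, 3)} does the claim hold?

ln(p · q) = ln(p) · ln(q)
(1, 1)

Testing each pair:
(1, 1): LHS = 0, RHS = 0 → holds
(1, 4): LHS = ln(4) ≈ 1.386, RHS = 0 → fails
(2, 1): LHS = ln(2) ≈ 0.6931, RHS = 0 → fails
(5, 1): LHS = ln(5) ≈ 1.609, RHS = 0 → fails
(6, 2): LHS = ln(12) ≈ 2.485, RHS = ln(2)·ln(6) ≈ 1.242 → fails
(7, 3): LHS = ln(21) ≈ 3.045, RHS = ln(3)·ln(7) ≈ 2.138 → fails

1 of 6 pairs satisfies the claim.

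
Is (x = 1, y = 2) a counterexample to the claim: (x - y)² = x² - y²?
Yes

Substituting x = 1, y = 2:
LHS = (1 - 2)² = 1
RHS = 1² - 2² = -3

Since LHS ≠ RHS, this pair disproves the claim.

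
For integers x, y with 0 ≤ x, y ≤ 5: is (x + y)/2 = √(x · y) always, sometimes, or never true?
Sometimes true

It holds at (x, y) = (4, 4) (both sides equal 4), but fails at (x, y) = (0, 4) (LHS = 2, RHS = 0).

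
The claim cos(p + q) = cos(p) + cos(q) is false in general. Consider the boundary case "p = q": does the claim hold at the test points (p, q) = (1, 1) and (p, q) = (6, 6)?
No, fails at both test points

At (1, 1): LHS = cos(2) ≈ -0.4161 ≠ RHS = 2·cos(1) ≈ 1.081
At (6, 6): LHS = cos(12) ≈ 0.8439 ≠ RHS = 2·cos(6) ≈ 1.92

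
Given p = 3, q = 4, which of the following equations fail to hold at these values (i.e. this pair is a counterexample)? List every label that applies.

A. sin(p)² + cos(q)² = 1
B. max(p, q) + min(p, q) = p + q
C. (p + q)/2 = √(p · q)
A, C

Evaluating each claim at the given values:
A. LHS = sin(3)² + cos(4)² ≈ 0.4472, RHS = 1 → fails here (LHS ≠ RHS)
B. LHS = 7, RHS = 7 → holds here (LHS = RHS)
C. LHS = 7/2, RHS = 2·√(3) ≈ 3.464 → fails here (LHS ≠ RHS)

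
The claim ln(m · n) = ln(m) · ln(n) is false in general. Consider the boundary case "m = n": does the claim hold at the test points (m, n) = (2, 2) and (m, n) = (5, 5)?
No, fails at both test points

At (2, 2): LHS = ln(4) ≈ 1.386 ≠ RHS = ln(2)² ≈ 0.4805
At (5, 5): LHS = ln(25) ≈ 3.219 ≠ RHS = ln(5)² ≈ 2.59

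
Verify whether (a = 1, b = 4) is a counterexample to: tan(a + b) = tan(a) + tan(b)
Substituting a = 1, b = 4:
LHS = tan(1 + 4) = tan(5) ≈ -3.381
RHS = tan(1) + tan(4) ≈ 2.715

Since LHS ≠ RHS, this pair disproves the claim.

Answer: Yes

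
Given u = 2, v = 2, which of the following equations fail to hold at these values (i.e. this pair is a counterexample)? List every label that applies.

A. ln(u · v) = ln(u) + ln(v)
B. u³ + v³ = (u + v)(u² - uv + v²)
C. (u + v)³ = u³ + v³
Evaluating each claim at the given values:
A. LHS = ln(4) ≈ 1.386, RHS = 2·ln(2) ≈ 1.386 → holds here (LHS = RHS)
B. LHS = 16, RHS = 16 → holds here (LHS = RHS)
C. LHS = 64, RHS = 16 → fails here (LHS ≠ RHS)

Answer: C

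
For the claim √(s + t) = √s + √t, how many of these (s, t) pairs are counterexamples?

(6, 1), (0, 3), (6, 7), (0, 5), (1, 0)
Testing each pair:
(6, 1): LHS = √(7) ≈ 2.646, RHS = 1 + √(6) ≈ 3.449 → counterexample
(0, 3): LHS = √(3) ≈ 1.732, RHS = √(3) ≈ 1.732 → satisfies claim
(6, 7): LHS = √(13) ≈ 3.606, RHS = √(6) + √(7) ≈ 5.095 → counterexample
(0, 5): LHS = √(5) ≈ 2.236, RHS = √(5) ≈ 2.236 → satisfies claim
(1, 0): LHS = 1, RHS = 1 → satisfies claim

That makes 2 counterexamples.

Answer: 2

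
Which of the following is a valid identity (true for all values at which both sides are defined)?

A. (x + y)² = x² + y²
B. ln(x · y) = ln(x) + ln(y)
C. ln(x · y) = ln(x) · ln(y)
A: fails at (2, 3) — LHS = 25, RHS = 13.
B: holds — e.g. at (1, 2), both sides equal ln(2) ≈ 0.6931.
C: fails at (2, 7) — LHS = ln(14) ≈ 2.639, RHS = ln(2)·ln(7) ≈ 1.349.

Answer: B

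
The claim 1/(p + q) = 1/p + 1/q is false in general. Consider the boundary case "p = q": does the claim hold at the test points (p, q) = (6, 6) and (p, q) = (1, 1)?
No, fails at both test points

At (6, 6): LHS = 1/12 ≠ RHS = 1/3
At (1, 1): LHS = 1/2 ≠ RHS = 2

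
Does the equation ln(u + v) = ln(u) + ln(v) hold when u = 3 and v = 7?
Fails

Substituting u = 3, v = 7:

LHS = ln(3 + 7) = ln(10) ≈ 2.303
RHS = ln(3) + ln(7) ≈ 3.045

LHS ≠ RHS, so the equation does not hold at this point.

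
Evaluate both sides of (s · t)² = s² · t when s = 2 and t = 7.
LHS = (2 · 7)² = 196
RHS = 2² · 7 = 28

LHS ≠ RHS, so the equation does not hold here.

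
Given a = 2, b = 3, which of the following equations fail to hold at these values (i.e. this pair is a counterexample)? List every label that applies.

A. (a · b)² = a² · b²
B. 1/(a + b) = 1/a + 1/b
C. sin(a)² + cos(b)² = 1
B, C

Evaluating each claim at the given values:
A. LHS = 36, RHS = 36 → holds here (LHS = RHS)
B. LHS = 1/5, RHS = 5/6 → fails here (LHS ≠ RHS)
C. LHS = sin(2)² + cos(3)² ≈ 1.807, RHS = 1 → fails here (LHS ≠ RHS)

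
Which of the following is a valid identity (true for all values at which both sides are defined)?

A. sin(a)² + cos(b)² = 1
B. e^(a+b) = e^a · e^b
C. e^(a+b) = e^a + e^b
B

A: fails at (2, 7) — LHS = cos(7)² + sin(2)² ≈ 1.395, RHS = 1.
B: holds — e.g. at (5, 5), both sides equal e^10 ≈ 22026.5.
C: fails at (4, 4) — LHS = e^8 ≈ 2981, RHS = 2·e^4 ≈ 109.2.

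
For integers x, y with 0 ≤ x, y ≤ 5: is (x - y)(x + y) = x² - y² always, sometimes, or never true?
The identity holds for every pair in the range. For instance at (x, y) = (4, 0): both sides equal 16.

Answer: Always true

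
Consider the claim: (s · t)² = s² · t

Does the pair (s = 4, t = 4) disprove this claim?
Yes

Substituting s = 4, t = 4:
LHS = (4 · 4)² = 256
RHS = 4² · 4 = 64

Since LHS ≠ RHS, this pair disproves the claim.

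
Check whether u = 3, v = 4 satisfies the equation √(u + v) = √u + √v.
Substituting u = 3, v = 4:

LHS = √(3 + 4) = √(7) ≈ 2.646
RHS = √3 + √4 = √(3) + 2 ≈ 3.732

LHS ≠ RHS, so the equation does not hold at this point.

Answer: Fails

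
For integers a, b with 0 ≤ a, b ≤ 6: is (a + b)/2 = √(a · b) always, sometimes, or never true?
Sometimes true

It holds at (a, b) = (2, 2) (both sides equal 2), but fails at (a, b) = (4, 2) (LHS = 3, RHS = 2·√(2) ≈ 2.828).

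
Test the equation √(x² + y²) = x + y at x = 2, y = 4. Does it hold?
Substituting x = 2, y = 4:

LHS = √(2² + 4²) = 2·√(5) ≈ 4.472
RHS = 2 + 4 = 6

LHS ≠ RHS, so the equation does not hold at this point.

Answer: Fails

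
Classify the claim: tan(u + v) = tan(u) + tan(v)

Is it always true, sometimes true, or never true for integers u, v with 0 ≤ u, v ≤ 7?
It holds at (u, v) = (0, 0) (both sides equal 0), but fails at (u, v) = (1, 1) (LHS = tan(2) ≈ -2.185, RHS = 2·tan(1) ≈ 3.115).

Answer: Sometimes true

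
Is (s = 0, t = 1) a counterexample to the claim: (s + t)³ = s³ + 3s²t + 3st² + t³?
Substituting s = 0, t = 1:
LHS = (0 + 1)³ = 1
RHS = 0³ + 3·0²·1 + 3·0·1² + 1³ = 1

The sides agree, so this pair does not disprove the claim.

Answer: No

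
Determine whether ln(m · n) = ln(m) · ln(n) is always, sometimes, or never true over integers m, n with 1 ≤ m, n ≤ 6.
Sometimes true

It holds at (m, n) = (1, 1) (both sides equal 0), but fails at (m, n) = (2, 2) (LHS = ln(4) ≈ 1.386, RHS = ln(2)² ≈ 0.4805).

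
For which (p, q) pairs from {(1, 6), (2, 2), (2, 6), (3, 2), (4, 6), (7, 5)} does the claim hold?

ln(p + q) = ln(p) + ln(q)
Testing each pair:
(1, 6): LHS = ln(7) ≈ 1.946, RHS = ln(6) ≈ 1.792 → fails
(2, 2): LHS = ln(4) ≈ 1.386, RHS = 2·ln(2) ≈ 1.386 → holds
(2, 6): LHS = ln(8) ≈ 2.079, RHS = ln(2) + ln(6) ≈ 2.485 → fails
(3, 2): LHS = ln(5) ≈ 1.609, RHS = ln(2) + ln(3) ≈ 1.792 → fails
(4, 6): LHS = ln(10) ≈ 2.303, RHS = ln(4) + ln(6) ≈ 3.178 → fails
(7, 5): LHS = ln(12) ≈ 2.485, RHS = ln(5) + ln(7) ≈ 3.555 → fails

1 of 6 pairs satisfies the claim.

Answer: (2, 2)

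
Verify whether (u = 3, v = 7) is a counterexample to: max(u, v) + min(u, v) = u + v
Substituting u = 3, v = 7:
LHS = max(3, 7) + min(3, 7) = 10
RHS = 3 + 7 = 10

The sides agree, so this pair does not disprove the claim.

Answer: No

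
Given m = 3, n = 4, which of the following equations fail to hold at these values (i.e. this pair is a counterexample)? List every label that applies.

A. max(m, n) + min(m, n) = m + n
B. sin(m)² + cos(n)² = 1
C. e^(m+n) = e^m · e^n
B

Evaluating each claim at the given values:
A. LHS = 7, RHS = 7 → holds here (LHS = RHS)
B. LHS = sin(3)² + cos(4)² ≈ 0.4472, RHS = 1 → fails here (LHS ≠ RHS)
C. LHS = e^7 ≈ 1097, RHS = e^7 ≈ 1097 → holds here (LHS = RHS)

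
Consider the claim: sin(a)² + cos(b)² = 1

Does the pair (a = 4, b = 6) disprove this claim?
Yes

Substituting a = 4, b = 6:
LHS = sin(4)² + cos(6)² ≈ 1.495
RHS = 1

Since LHS ≠ RHS, this pair disproves the claim.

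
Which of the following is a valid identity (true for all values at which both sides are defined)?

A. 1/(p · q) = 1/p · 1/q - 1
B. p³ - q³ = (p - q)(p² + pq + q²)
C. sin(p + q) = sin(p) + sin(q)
A: fails at (2, 2) — LHS = 1/4, RHS = -3/4.
B: holds — e.g. at (2, 7), both sides equal -335.
C: fails at (3, 3) — LHS = sin(6) ≈ -0.2794, RHS = 2·sin(3) ≈ 0.2822.

Answer: B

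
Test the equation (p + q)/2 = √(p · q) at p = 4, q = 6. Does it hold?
Fails

Substituting p = 4, q = 6:

LHS = (4 + 6)/2 = 5
RHS = √(4 · 6) = 2·√(6) ≈ 4.899

LHS ≠ RHS, so the equation does not hold at this point.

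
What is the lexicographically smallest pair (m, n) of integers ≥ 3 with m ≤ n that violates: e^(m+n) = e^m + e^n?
(m, n) = (3, 3)

Substituting (3, 3) into the claim:
LHS = e^(3+3) = e^6 ≈ 403.4
RHS = e^3 + e^3 = 2·e^3 ≈ 40.17

Since LHS ≠ RHS, this pair disproves the claim, and no lexicographically smaller pair (m ≤ n, integers ≥ 3) does.

For instance (8, 10) is also a counterexample (LHS = e^18 ≈ 65659969.1, RHS = e^8 + e^10 ≈ 25007.4), but it's lexicographically larger.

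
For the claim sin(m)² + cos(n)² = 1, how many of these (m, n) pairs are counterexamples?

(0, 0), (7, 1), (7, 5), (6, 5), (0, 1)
Testing each pair:
(0, 0): LHS = 1, RHS = 1 → satisfies claim
(7, 1): LHS = cos(1)² + sin(7)² ≈ 0.7236, RHS = 1 → counterexample
(7, 5): LHS = cos(5)² + sin(7)² ≈ 0.5121, RHS = 1 → counterexample
(6, 5): LHS = sin(6)² + cos(5)² ≈ 0.1585, RHS = 1 → counterexample
(0, 1): LHS = cos(1)² ≈ 0.2919, RHS = 1 → counterexample

That makes 4 counterexamples.

Answer: 4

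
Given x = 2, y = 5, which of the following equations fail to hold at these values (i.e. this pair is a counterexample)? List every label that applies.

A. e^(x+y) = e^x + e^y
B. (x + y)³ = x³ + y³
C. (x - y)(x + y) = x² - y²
A, B

Evaluating each claim at the given values:
A. LHS = e^7 ≈ 1097, RHS = e^2 + e^5 ≈ 155.8 → fails here (LHS ≠ RHS)
B. LHS = 343, RHS = 133 → fails here (LHS ≠ RHS)
C. LHS = -21, RHS = -21 → holds here (LHS = RHS)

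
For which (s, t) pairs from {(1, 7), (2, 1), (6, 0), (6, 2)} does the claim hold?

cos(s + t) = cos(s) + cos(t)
None

Testing each pair:
(1, 7): LHS = cos(8) ≈ -0.1455, RHS = cos(1) + cos(7) ≈ 1.294 → fails
(2, 1): LHS = cos(3) ≈ -0.99, RHS = cos(2) + cos(1) ≈ 0.1242 → fails
(6, 0): LHS = cos(6) ≈ 0.9602, RHS = cos(6) + 1 ≈ 1.96 → fails
(6, 2): LHS = cos(8) ≈ -0.1455, RHS = cos(2) + cos(6) ≈ 0.544 → fails

No pair satisfies the claim.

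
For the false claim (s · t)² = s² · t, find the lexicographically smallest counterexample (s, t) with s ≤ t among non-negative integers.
(s, t) = (1, 2)

At (0, 5): both sides equal 0, so it holds there.

Substituting (1, 2) into the claim:
LHS = (1 · 2)² = 4
RHS = 1² · 2 = 2

Since LHS ≠ RHS, this pair disproves the claim, and no lexicographically smaller pair (s ≤ t, non-negative integers) does.

For instance (3, 5) is also a counterexample (LHS = 225, RHS = 45), but it's lexicographically larger.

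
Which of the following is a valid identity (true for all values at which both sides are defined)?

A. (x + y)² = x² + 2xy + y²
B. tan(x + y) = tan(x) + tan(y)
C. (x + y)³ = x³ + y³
A

A: holds — e.g. at (1, 1), both sides equal 4.
B: fails at (1, 3) — LHS = tan(4) ≈ 1.158, RHS = tan(3) + tan(1) ≈ 1.415.
C: fails at (4, 6) — LHS = 1000, RHS = 280.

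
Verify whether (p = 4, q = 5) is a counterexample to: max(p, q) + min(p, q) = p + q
Substituting p = 4, q = 5:
LHS = max(4, 5) + min(4, 5) = 9
RHS = 4 + 5 = 9

The sides agree, so this pair does not disprove the claim.

Answer: No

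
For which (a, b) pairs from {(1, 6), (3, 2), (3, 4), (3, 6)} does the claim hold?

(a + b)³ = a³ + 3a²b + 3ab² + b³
Testing each pair:
(1, 6): LHS = 343, RHS = 343 → holds
(3, 2): LHS = 125, RHS = 125 → holds
(3, 4): LHS = 343, RHS = 343 → holds
(3, 6): LHS = 729, RHS = 729 → holds

Every pair satisfies the claim.

Answer: All pairs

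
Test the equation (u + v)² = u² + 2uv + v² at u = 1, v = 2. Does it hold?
Substituting u = 1, v = 2:

LHS = (1 + 2)² = 9
RHS = 1² + 2·1·2 + 2² = 9

LHS = RHS, so the equation holds at this point.

Answer: Holds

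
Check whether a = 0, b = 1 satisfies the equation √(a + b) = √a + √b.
Holds

Substituting a = 0, b = 1:

LHS = √(0 + 1) = 1
RHS = √0 + √1 = 1

LHS = RHS, so the equation holds at this point.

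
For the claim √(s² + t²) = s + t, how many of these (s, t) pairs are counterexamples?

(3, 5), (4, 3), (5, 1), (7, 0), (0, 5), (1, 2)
4

Testing each pair:
(3, 5): LHS = √(34) ≈ 5.831, RHS = 8 → counterexample
(4, 3): LHS = 5, RHS = 7 → counterexample
(5, 1): LHS = √(26) ≈ 5.099, RHS = 6 → counterexample
(7, 0): LHS = 7, RHS = 7 → satisfies claim
(0, 5): LHS = 5, RHS = 5 → satisfies claim
(1, 2): LHS = √(5) ≈ 2.236, RHS = 3 → counterexample

That makes 4 counterexamples.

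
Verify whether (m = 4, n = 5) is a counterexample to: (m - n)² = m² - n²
Yes

Substituting m = 4, n = 5:
LHS = (4 - 5)² = 1
RHS = 4² - 5² = -9

Since LHS ≠ RHS, this pair disproves the claim.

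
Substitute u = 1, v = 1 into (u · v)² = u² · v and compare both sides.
LHS = (1 · 1)² = 1
RHS = 1² · 1 = 1

LHS = RHS: the two sides agree.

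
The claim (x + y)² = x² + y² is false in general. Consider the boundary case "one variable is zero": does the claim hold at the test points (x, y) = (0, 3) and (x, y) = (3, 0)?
At (0, 3): LHS = 9, RHS = 9 → equal
At (3, 0): LHS = 9, RHS = 9 → equal

So the claim does hold at both of these boundary points, even though it is not an identity.

Answer: Yes, holds at both test points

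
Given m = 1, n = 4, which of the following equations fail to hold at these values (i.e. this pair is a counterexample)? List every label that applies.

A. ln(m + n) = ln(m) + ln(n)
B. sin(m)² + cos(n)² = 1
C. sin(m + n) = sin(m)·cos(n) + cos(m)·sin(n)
A, B

Evaluating each claim at the given values:
A. LHS = ln(5) ≈ 1.609, RHS = ln(4) ≈ 1.386 → fails here (LHS ≠ RHS)
B. LHS = cos(4)² + sin(1)² ≈ 1.135, RHS = 1 → fails here (LHS ≠ RHS)
C. LHS = sin(5) ≈ -0.9589, RHS = sin(1)·cos(4) + sin(4)·cos(1) ≈ -0.9589 → holds here (LHS = RHS)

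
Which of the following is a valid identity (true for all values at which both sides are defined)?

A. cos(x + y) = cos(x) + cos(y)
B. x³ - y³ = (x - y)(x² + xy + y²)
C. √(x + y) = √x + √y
A: fails at (2, 2) — LHS = cos(4) ≈ -0.6536, RHS = 2·cos(2) ≈ -0.8323.
B: holds — e.g. at (1, 3), both sides equal -26.
C: fails at (3, 3) — LHS = √(6) ≈ 2.449, RHS = 2·√(3) ≈ 3.464.

Answer: B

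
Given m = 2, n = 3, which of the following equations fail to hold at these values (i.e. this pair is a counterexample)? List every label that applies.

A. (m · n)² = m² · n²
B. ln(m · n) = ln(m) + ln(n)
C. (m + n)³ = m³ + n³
C

Evaluating each claim at the given values:
A. LHS = 36, RHS = 36 → holds here (LHS = RHS)
B. LHS = ln(6) ≈ 1.792, RHS = ln(2) + ln(3) ≈ 1.792 → holds here (LHS = RHS)
C. LHS = 125, RHS = 35 → fails here (LHS ≠ RHS)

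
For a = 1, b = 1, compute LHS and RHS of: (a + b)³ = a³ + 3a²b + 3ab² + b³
LHS = (1 + 1)³ = 8
RHS = 1³ + 3·1²·1 + 3·1·1² + 1³ = 8

LHS = RHS: the two sides agree.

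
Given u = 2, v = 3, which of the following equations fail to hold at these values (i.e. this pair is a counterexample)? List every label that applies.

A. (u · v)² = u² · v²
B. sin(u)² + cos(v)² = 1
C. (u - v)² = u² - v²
Evaluating each claim at the given values:
A. LHS = 36, RHS = 36 → holds here (LHS = RHS)
B. LHS = sin(2)² + cos(3)² ≈ 1.807, RHS = 1 → fails here (LHS ≠ RHS)
C. LHS = 1, RHS = -5 → fails here (LHS ≠ RHS)

Answer: B, C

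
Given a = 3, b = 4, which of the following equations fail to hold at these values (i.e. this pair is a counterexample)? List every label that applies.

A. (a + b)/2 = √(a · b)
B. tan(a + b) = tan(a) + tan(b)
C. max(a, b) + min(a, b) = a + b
Evaluating each claim at the given values:
A. LHS = 7/2, RHS = 2·√(3) ≈ 3.464 → fails here (LHS ≠ RHS)
B. LHS = tan(7) ≈ 0.8714, RHS = tan(3) + tan(4) ≈ 1.015 → fails here (LHS ≠ RHS)
C. LHS = 7, RHS = 7 → holds here (LHS = RHS)

Answer: A, B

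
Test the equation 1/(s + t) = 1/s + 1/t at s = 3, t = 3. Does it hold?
Substituting s = 3, t = 3:

LHS = 1/(3 + 3) = 1/6
RHS = 1/3 + 1/3 = 2/3

LHS ≠ RHS, so the equation does not hold at this point.

Answer: Fails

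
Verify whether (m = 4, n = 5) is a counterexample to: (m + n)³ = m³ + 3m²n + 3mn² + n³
Substituting m = 4, n = 5:
LHS = (4 + 5)³ = 729
RHS = 4³ + 3·4²·5 + 3·4·5² + 5³ = 729

The sides agree, so this pair does not disprove the claim.

Answer: No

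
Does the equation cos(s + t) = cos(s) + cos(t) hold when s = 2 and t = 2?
Fails

Substituting s = 2, t = 2:

LHS = cos(2 + 2) = cos(4) ≈ -0.6536
RHS = cos(2) + cos(2) = 2·cos(2) ≈ -0.8323

LHS ≠ RHS, so the equation does not hold at this point.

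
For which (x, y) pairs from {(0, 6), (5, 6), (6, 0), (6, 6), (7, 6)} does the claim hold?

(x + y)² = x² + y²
(0, 6), (6, 0)

Testing each pair:
(0, 6): LHS = 36, RHS = 36 → holds
(5, 6): LHS = 121, RHS = 61 → fails
(6, 0): LHS = 36, RHS = 36 → holds
(6, 6): LHS = 144, RHS = 72 → fails
(7, 6): LHS = 169, RHS = 85 → fails

2 of 5 pairs satisfy the claim.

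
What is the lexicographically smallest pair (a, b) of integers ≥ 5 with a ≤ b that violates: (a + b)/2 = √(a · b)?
(a, b) = (5, 6)

Substituting (5, 6) into the claim:
LHS = (5 + 6)/2 = 11/2
RHS = √(5 · 6) = √(30) ≈ 5.477

Since LHS ≠ RHS, this pair disproves the claim, and no lexicographically smaller pair (a ≤ b, integers ≥ 5) does.

For instance (5, 8) is also a counterexample (LHS = 13/2, RHS = 2·√(10) ≈ 6.325), but it's lexicographically larger.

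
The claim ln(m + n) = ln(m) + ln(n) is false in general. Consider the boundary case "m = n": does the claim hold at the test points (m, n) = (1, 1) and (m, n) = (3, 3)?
No, fails at both test points

At (1, 1): LHS = ln(2) ≈ 0.6931 ≠ RHS = 0
At (3, 3): LHS = ln(6) ≈ 1.792 ≠ RHS = 2·ln(3) ≈ 2.197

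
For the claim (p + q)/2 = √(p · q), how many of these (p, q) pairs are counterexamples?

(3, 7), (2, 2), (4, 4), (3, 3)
Testing each pair:
(3, 7): LHS = 5, RHS = √(21) ≈ 4.583 → counterexample
(2, 2): LHS = 2, RHS = 2 → satisfies claim
(4, 4): LHS = 4, RHS = 4 → satisfies claim
(3, 3): LHS = 3, RHS = 3 → satisfies claim

That makes 1 counterexample.

Answer: 1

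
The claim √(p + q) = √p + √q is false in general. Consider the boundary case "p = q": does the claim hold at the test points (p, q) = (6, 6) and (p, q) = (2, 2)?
At (6, 6): LHS = 2·√(3) ≈ 3.464 ≠ RHS = 2·√(6) ≈ 4.899
At (2, 2): LHS = 2 ≠ RHS = 2·√(2) ≈ 2.828

Answer: No, fails at both test points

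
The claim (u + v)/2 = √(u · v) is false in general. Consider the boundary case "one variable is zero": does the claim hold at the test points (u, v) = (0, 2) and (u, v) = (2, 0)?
No, fails at both test points

At (0, 2): LHS = 1 ≠ RHS = 0
At (2, 0): LHS = 1 ≠ RHS = 0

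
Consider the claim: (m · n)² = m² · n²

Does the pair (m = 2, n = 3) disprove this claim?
No

Substituting m = 2, n = 3:
LHS = (2 · 3)² = 36
RHS = 2² · 3² = 36

The sides agree, so this pair does not disprove the claim.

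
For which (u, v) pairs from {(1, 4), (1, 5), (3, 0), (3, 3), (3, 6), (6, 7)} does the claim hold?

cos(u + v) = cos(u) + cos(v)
None

Testing each pair:
(1, 4): LHS = cos(5) ≈ 0.2837, RHS = cos(4) + cos(1) ≈ -0.1133 → fails
(1, 5): LHS = cos(6) ≈ 0.9602, RHS = cos(5) + cos(1) ≈ 0.824 → fails
(3, 0): LHS = cos(3) ≈ -0.99, RHS = cos(3) + 1 ≈ 0.01001 → fails
(3, 3): LHS = cos(6) ≈ 0.9602, RHS = 2·cos(3) ≈ -1.98 → fails
(3, 6): LHS = cos(9) ≈ -0.9111, RHS = cos(3) + cos(6) ≈ -0.02982 → fails
(6, 7): LHS = cos(13) ≈ 0.9074, RHS = cos(7) + cos(6) ≈ 1.714 → fails

No pair satisfies the claim.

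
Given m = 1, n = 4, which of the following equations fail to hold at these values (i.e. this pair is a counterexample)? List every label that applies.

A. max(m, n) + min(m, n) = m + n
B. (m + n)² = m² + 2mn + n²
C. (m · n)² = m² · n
C

Evaluating each claim at the given values:
A. LHS = 5, RHS = 5 → holds here (LHS = RHS)
B. LHS = 25, RHS = 25 → holds here (LHS = RHS)
C. LHS = 16, RHS = 4 → fails here (LHS ≠ RHS)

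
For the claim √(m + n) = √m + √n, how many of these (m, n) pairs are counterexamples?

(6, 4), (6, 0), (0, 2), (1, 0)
Testing each pair:
(6, 4): LHS = √(10) ≈ 3.162, RHS = 2 + √(6) ≈ 4.449 → counterexample
(6, 0): LHS = √(6) ≈ 2.449, RHS = √(6) ≈ 2.449 → satisfies claim
(0, 2): LHS = √(2) ≈ 1.414, RHS = √(2) ≈ 1.414 → satisfies claim
(1, 0): LHS = 1, RHS = 1 → satisfies claim

That makes 1 counterexample.

Answer: 1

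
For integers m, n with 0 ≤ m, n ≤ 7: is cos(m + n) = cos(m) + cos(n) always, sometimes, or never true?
The claim fails for every pair in the range. For instance at (m, n) = (5, 7): LHS = cos(12) ≈ 0.8439, RHS = cos(5) + cos(7) ≈ 1.038.

Answer: Never true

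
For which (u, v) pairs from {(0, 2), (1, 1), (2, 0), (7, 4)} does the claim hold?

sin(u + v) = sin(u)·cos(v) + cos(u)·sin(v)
All pairs

Testing each pair:
(0, 2): LHS = sin(2) ≈ 0.9093, RHS = sin(2) ≈ 0.9093 → holds
(1, 1): LHS = sin(2) ≈ 0.9093, RHS = 2·sin(1)·cos(1) ≈ 0.9093 → holds
(2, 0): LHS = sin(2) ≈ 0.9093, RHS = sin(2) ≈ 0.9093 → holds
(7, 4): LHS = sin(11) ≈ -1, RHS = sin(4)·cos(7) + sin(7)·cos(4) ≈ -1 → holds

Every pair satisfies the claim.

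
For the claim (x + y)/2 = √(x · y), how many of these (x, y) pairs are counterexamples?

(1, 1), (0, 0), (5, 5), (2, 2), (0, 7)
Testing each pair:
(1, 1): LHS = 1, RHS = 1 → satisfies claim
(0, 0): LHS = 0, RHS = 0 → satisfies claim
(5, 5): LHS = 5, RHS = 5 → satisfies claim
(2, 2): LHS = 2, RHS = 2 → satisfies claim
(0, 7): LHS = 7/2, RHS = 0 → counterexample

That makes 1 counterexample.

Answer: 1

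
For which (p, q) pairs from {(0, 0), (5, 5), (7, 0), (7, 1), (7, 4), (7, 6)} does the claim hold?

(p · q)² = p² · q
Testing each pair:
(0, 0): LHS = 0, RHS = 0 → holds
(5, 5): LHS = 625, RHS = 125 → fails
(7, 0): LHS = 0, RHS = 0 → holds
(7, 1): LHS = 49, RHS = 49 → holds
(7, 4): LHS = 784, RHS = 196 → fails
(7, 6): LHS = 1764, RHS = 294 → fails

3 of 6 pairs satisfy the claim.

Answer: (0, 0), (7, 0), (7, 1)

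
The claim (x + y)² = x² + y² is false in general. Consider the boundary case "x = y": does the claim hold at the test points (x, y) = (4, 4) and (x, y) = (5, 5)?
No, fails at both test points

At (4, 4): LHS = 64 ≠ RHS = 32
At (5, 5): LHS = 100 ≠ RHS = 50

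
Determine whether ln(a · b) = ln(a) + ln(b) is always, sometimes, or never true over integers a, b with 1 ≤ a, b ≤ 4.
The identity holds for every pair in the range. For instance at (a, b) = (2, 2): both sides equal ln(4) ≈ 1.386.

Answer: Always true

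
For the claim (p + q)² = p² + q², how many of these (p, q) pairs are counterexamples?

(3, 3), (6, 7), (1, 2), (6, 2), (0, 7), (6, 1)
Testing each pair:
(3, 3): LHS = 36, RHS = 18 → counterexample
(6, 7): LHS = 169, RHS = 85 → counterexample
(1, 2): LHS = 9, RHS = 5 → counterexample
(6, 2): LHS = 64, RHS = 40 → counterexample
(0, 7): LHS = 49, RHS = 49 → satisfies claim
(6, 1): LHS = 49, RHS = 37 → counterexample

That makes 5 counterexamples.

Answer: 5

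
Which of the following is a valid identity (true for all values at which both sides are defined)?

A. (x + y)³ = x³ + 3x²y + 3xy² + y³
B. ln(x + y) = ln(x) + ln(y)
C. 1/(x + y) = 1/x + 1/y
A

A: holds — e.g. at (3, 3), both sides equal 216.
B: fails at (1, 1) — LHS = ln(2) ≈ 0.6931, RHS = 0.
C: fails at (4, 4) — LHS = 1/8, RHS = 1/2.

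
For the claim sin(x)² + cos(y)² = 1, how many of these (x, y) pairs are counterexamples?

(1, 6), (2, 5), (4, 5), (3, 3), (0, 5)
4

Testing each pair:
(1, 6): LHS = sin(1)² + cos(6)² ≈ 1.63, RHS = 1 → counterexample
(2, 5): LHS = cos(5)² + sin(2)² ≈ 0.9073, RHS = 1 → counterexample
(4, 5): LHS = cos(5)² + sin(4)² ≈ 0.6532, RHS = 1 → counterexample
(3, 3): LHS = sin(3)² + cos(3)² = 1, RHS = 1 → satisfies claim
(0, 5): LHS = cos(5)² ≈ 0.08046, RHS = 1 → counterexample

That makes 4 counterexamples.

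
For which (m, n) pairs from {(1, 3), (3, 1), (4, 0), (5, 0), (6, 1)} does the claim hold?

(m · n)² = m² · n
(3, 1), (4, 0), (5, 0), (6, 1)

Testing each pair:
(1, 3): LHS = 9, RHS = 3 → fails
(3, 1): LHS = 9, RHS = 9 → holds
(4, 0): LHS = 0, RHS = 0 → holds
(5, 0): LHS = 0, RHS = 0 → holds
(6, 1): LHS = 36, RHS = 36 → holds

4 of 5 pairs satisfy the claim.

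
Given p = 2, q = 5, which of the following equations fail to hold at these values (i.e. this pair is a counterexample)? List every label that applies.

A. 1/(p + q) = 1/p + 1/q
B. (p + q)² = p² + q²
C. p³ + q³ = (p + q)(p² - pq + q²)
Evaluating each claim at the given values:
A. LHS = 1/7, RHS = 7/10 → fails here (LHS ≠ RHS)
B. LHS = 49, RHS = 29 → fails here (LHS ≠ RHS)
C. LHS = 133, RHS = 133 → holds here (LHS = RHS)

Answer: A, B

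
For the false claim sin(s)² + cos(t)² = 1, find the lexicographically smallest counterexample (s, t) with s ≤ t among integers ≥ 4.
(s, t) = (4, 5)

At (4, 4): both sides equal 1, so it holds there.

Substituting (4, 5) into the claim:
LHS = sin(4)² + cos(5)² ≈ 0.6532
RHS = 1

Since LHS ≠ RHS, this pair disproves the claim, and no lexicographically smaller pair (s ≤ t, integers ≥ 4) does.

For instance (9, 11) is also a counterexample (LHS = cos(11)² + sin(9)² ≈ 0.1699, RHS = 1), but it's lexicographically larger.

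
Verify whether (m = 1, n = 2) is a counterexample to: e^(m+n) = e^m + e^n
Substituting m = 1, n = 2:
LHS = e^(1+2) = e^3 ≈ 20.09
RHS = e^1 + e^2 = e + e^2 ≈ 10.11

Since LHS ≠ RHS, this pair disproves the claim.

Answer: Yes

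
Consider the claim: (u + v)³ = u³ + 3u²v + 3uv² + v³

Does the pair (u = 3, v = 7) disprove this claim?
No

Substituting u = 3, v = 7:
LHS = (3 + 7)³ = 1000
RHS = 3³ + 3·3²·7 + 3·3·7² + 7³ = 1000

The sides agree, so this pair does not disprove the claim.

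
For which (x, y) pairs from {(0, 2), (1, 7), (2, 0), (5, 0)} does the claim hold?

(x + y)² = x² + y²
Testing each pair:
(0, 2): LHS = 4, RHS = 4 → holds
(1, 7): LHS = 64, RHS = 50 → fails
(2, 0): LHS = 4, RHS = 4 → holds
(5, 0): LHS = 25, RHS = 25 → holds

3 of 4 pairs satisfy the claim.

Answer: (0, 2), (2, 0), (5, 0)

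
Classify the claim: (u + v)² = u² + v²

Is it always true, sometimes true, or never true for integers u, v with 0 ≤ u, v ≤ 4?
It holds at (u, v) = (0, 0) (both sides equal 0), but fails at (u, v) = (2, 4) (LHS = 36, RHS = 20).

Answer: Sometimes true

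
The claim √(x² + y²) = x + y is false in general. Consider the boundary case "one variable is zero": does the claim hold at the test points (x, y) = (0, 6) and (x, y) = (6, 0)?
Yes, holds at both test points

At (0, 6): LHS = 6, RHS = 6 → equal
At (6, 0): LHS = 6, RHS = 6 → equal

So the claim does hold at both of these boundary points, even though it is not an identity.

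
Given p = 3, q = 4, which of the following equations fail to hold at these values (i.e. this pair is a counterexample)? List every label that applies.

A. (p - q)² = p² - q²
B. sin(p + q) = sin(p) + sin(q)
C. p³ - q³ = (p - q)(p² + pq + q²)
Evaluating each claim at the given values:
A. LHS = 1, RHS = -7 → fails here (LHS ≠ RHS)
B. LHS = sin(7) ≈ 0.657, RHS = sin(4) + sin(3) ≈ -0.6157 → fails here (LHS ≠ RHS)
C. LHS = -37, RHS = -37 → holds here (LHS = RHS)

Answer: A, B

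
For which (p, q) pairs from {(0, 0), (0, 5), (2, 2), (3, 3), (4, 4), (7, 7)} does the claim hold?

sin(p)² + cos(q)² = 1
(0, 0), (2, 2), (3, 3), (4, 4), (7, 7)

Testing each pair:
(0, 0): LHS = 1, RHS = 1 → holds
(0, 5): LHS = cos(5)² ≈ 0.08046, RHS = 1 → fails
(2, 2): LHS = cos(2)² + sin(2)² = 1, RHS = 1 → holds
(3, 3): LHS = sin(3)² + cos(3)² = 1, RHS = 1 → holds
(4, 4): LHS = cos(4)² + sin(4)² = 1, RHS = 1 → holds
(7, 7): LHS = sin(7)² + cos(7)² = 1, RHS = 1 → holds

5 of 6 pairs satisfy the claim.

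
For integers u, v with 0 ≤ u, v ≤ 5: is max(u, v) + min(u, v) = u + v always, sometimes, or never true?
The identity holds for every pair in the range. For instance at (u, v) = (4, 1): both sides equal 5.

Answer: Always true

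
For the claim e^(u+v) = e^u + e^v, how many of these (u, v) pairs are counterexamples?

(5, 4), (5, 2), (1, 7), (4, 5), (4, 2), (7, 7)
6

Testing each pair:
(5, 4): LHS = e^9 ≈ 8103, RHS = e^4 + e^5 ≈ 203 → counterexample
(5, 2): LHS = e^7 ≈ 1097, RHS = e^2 + e^5 ≈ 155.8 → counterexample
(1, 7): LHS = e^8 ≈ 2981, RHS = e + e^7 ≈ 1099 → counterexample
(4, 5): LHS = e^9 ≈ 8103, RHS = e^4 + e^5 ≈ 203 → counterexample
(4, 2): LHS = e^6 ≈ 403.4, RHS = e^2 + e^4 ≈ 61.99 → counterexample
(7, 7): LHS = e^14 ≈ 1202604.3, RHS = 2·e^7 ≈ 2193 → counterexample

That makes 6 counterexamples.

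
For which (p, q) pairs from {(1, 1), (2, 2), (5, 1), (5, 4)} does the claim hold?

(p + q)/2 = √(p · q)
Testing each pair:
(1, 1): LHS = 1, RHS = 1 → holds
(2, 2): LHS = 2, RHS = 2 → holds
(5, 1): LHS = 3, RHS = √(5) ≈ 2.236 → fails
(5, 4): LHS = 9/2, RHS = 2·√(5) ≈ 4.472 → fails

2 of 4 pairs satisfy the claim.

Answer: (1, 1), (2, 2)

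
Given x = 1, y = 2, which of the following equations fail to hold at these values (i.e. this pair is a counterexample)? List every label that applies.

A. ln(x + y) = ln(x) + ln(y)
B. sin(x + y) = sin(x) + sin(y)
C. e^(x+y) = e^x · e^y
A, B

Evaluating each claim at the given values:
A. LHS = ln(3) ≈ 1.099, RHS = ln(2) ≈ 0.6931 → fails here (LHS ≠ RHS)
B. LHS = sin(3) ≈ 0.1411, RHS = sin(1) + sin(2) ≈ 1.751 → fails here (LHS ≠ RHS)
C. LHS = e^3 ≈ 20.09, RHS = e^3 ≈ 20.09 → holds here (LHS = RHS)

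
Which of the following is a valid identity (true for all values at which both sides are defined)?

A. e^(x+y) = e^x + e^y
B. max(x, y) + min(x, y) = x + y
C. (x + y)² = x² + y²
A: fails at (1, 3) — LHS = e^4 ≈ 54.6, RHS = e + e^3 ≈ 22.8.
B: holds — e.g. at (5, 8), both sides equal 13.
C: fails at (1, 5) — LHS = 36, RHS = 26.

Answer: B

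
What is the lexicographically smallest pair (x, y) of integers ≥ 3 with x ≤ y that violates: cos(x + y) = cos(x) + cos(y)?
Substituting (3, 3) into the claim:
LHS = cos(3 + 3) = cos(6) ≈ 0.9602
RHS = cos(3) + cos(3) = 2·cos(3) ≈ -1.98

Since LHS ≠ RHS, this pair disproves the claim, and no lexicographically smaller pair (x ≤ y, integers ≥ 3) does.

For instance (4, 7) is also a counterexample (LHS = cos(11) ≈ 0.004426, RHS = cos(4) + cos(7) ≈ 0.1003), but it's lexicographically larger.

Answer: (x, y) = (3, 3)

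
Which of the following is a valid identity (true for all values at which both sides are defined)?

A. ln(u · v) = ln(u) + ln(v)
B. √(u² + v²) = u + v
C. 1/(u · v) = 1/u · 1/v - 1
A: holds — e.g. at (3, 5), both sides equal ln(15) ≈ 2.708.
B: fails at (2, 2) — LHS = 2·√(2) ≈ 2.828, RHS = 4.
C: fails at (2, 5) — LHS = 1/10, RHS = -9/10.

Answer: A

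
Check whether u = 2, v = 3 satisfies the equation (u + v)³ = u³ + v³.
Substituting u = 2, v = 3:

LHS = (2 + 3)³ = 125
RHS = 2³ + 3³ = 35

LHS ≠ RHS, so the equation does not hold at this point.

Answer: Fails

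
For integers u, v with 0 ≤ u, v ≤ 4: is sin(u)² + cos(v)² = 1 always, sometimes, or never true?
It holds at (u, v) = (1, 1) (both sides equal 1), but fails at (u, v) = (4, 2) (LHS = cos(2)² + sin(4)² ≈ 0.7459, RHS = 1).

Answer: Sometimes true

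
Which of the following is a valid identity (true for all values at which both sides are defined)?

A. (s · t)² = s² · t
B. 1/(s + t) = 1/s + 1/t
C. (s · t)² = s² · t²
C

A: fails at (2, 2) — LHS = 16, RHS = 8.
B: fails at (2, 3) — LHS = 1/5, RHS = 5/6.
C: holds — e.g. at (1, 3), both sides equal 9.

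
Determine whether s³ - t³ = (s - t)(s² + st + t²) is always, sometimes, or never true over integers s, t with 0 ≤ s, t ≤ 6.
Always true

The identity holds for every pair in the range. For instance at (s, t) = (3, 6): both sides equal -189.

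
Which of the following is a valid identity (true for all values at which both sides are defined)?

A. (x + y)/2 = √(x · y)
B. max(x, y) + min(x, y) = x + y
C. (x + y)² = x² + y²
A: fails at (1, 2) — LHS = 3/2, RHS = √(2) ≈ 1.414.
B: holds — e.g. at (2, 4), both sides equal 6.
C: fails at (5, 5) — LHS = 100, RHS = 50.

Answer: B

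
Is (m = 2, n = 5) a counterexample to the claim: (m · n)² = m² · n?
Substituting m = 2, n = 5:
LHS = (2 · 5)² = 100
RHS = 2² · 5 = 20

Since LHS ≠ RHS, this pair disproves the claim.

Answer: Yes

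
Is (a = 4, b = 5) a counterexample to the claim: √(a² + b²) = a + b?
Yes

Substituting a = 4, b = 5:
LHS = √(4² + 5²) = √(41) ≈ 6.403
RHS = 4 + 5 = 9

Since LHS ≠ RHS, this pair disproves the claim.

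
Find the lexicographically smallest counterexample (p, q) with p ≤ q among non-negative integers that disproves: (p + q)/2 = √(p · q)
(p, q) = (0, 1)

At (0, 0): both sides equal 0, so it holds there.

Substituting (0, 1) into the claim:
LHS = (0 + 1)/2 = 1/2
RHS = √(0 · 1) = 0

Since LHS ≠ RHS, this pair disproves the claim, and no lexicographically smaller pair (p ≤ q, non-negative integers) does.

For instance (1, 4) is also a counterexample (LHS = 5/2, RHS = 2), but it's lexicographically larger.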